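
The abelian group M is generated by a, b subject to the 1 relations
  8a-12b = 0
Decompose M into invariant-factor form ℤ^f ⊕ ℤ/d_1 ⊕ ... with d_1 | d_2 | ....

rank_ℚ(R)=1; free=2−1=1
SNF(R) diag = [4] → torsion [4]

Answer: M ≅ ℤ^1 ⊕ ℤ/4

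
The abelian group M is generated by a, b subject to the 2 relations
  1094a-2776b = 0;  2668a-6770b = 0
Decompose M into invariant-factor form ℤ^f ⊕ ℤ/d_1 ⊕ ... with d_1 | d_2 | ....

Answer: M ≅ ℤ/2 ⊕ ℤ/6

Derivation:
rank_ℚ(R)=2; free=2−2=0
SNF(R) diag = [2, 6] → torsion [2, 6]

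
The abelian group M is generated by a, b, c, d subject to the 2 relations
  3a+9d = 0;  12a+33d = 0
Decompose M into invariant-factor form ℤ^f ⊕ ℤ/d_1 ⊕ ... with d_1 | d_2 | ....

rank_ℚ(R)=2; free=4−2=2
SNF(R) diag = [3, 3] → torsion [3, 3]

Answer: M ≅ ℤ^2 ⊕ ℤ/3 ⊕ ℤ/3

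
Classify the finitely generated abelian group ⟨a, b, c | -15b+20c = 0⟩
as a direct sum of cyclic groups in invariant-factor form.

rank_ℚ(R)=1; free=3−1=2
SNF(R) diag = [5] → torsion [5]

Answer: M ≅ ℤ^2 ⊕ ℤ/5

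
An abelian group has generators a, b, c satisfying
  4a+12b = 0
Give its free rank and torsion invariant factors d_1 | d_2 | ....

rank_ℚ(R)=1; free=3−1=2
SNF(R) diag = [4] → torsion [4]

Answer: M ≅ ℤ^2 ⊕ ℤ/4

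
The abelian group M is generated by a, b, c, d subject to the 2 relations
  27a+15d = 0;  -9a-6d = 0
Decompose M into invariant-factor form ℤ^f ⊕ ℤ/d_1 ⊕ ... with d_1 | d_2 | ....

rank_ℚ(R)=2; free=4−2=2
SNF(R) diag = [3, 9] → torsion [3, 9]

Answer: M ≅ ℤ^2 ⊕ ℤ/3 ⊕ ℤ/9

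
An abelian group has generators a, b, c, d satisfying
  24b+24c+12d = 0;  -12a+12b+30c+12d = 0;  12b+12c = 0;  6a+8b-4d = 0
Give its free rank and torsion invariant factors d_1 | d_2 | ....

rank_ℚ(R)=4; free=4−4=0
SNF(R) diag = [2, 6, 12, 12] → torsion [2, 6, 12, 12]

Answer: M ≅ ℤ/2 ⊕ ℤ/6 ⊕ ℤ/12 ⊕ ℤ/12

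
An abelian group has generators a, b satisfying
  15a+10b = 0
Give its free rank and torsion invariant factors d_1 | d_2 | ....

Answer: M ≅ ℤ^1 ⊕ ℤ/5

Derivation:
rank_ℚ(R)=1; free=2−1=1
SNF(R) diag = [5] → torsion [5]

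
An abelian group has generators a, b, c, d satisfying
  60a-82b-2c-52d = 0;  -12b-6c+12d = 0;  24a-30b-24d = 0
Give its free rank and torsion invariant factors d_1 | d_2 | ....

Answer: M ≅ ℤ^1 ⊕ ℤ/2 ⊕ ℤ/6 ⊕ ℤ/12

Derivation:
rank_ℚ(R)=3; free=4−3=1
SNF(R) diag = [2, 6, 12] → torsion [2, 6, 12]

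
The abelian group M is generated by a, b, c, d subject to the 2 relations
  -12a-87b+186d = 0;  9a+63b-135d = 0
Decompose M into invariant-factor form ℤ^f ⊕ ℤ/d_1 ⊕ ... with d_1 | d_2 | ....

Answer: M ≅ ℤ^2 ⊕ ℤ/3 ⊕ ℤ/9

Derivation:
rank_ℚ(R)=2; free=4−2=2
SNF(R) diag = [3, 9] → torsion [3, 9]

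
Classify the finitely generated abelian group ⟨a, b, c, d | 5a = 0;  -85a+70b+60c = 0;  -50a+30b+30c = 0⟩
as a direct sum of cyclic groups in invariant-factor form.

Answer: M ≅ ℤ^1 ⊕ ℤ/5 ⊕ ℤ/10 ⊕ ℤ/30

Derivation:
rank_ℚ(R)=3; free=4−3=1
SNF(R) diag = [5, 10, 30] → torsion [5, 10, 30]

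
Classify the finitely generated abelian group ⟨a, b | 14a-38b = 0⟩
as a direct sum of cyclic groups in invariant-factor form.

Answer: M ≅ ℤ^1 ⊕ ℤ/2

Derivation:
rank_ℚ(R)=1; free=2−1=1
SNF(R) diag = [2] → torsion [2]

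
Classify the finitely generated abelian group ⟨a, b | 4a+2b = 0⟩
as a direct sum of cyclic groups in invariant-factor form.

rank_ℚ(R)=1; free=2−1=1
SNF(R) diag = [2] → torsion [2]

Answer: M ≅ ℤ^1 ⊕ ℤ/2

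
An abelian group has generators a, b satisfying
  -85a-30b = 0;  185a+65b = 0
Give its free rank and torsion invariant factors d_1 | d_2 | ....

Answer: M ≅ ℤ/5 ⊕ ℤ/5

Derivation:
rank_ℚ(R)=2; free=2−2=0
SNF(R) diag = [5, 5] → torsion [5, 5]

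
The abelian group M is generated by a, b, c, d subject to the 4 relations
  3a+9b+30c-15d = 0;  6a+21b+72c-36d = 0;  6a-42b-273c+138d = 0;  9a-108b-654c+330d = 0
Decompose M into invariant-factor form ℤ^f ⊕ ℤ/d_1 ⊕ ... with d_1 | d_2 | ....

rank_ℚ(R)=4; free=4−4=0
SNF(R) diag = [3, 3, 3, 9] → torsion [3, 3, 3, 9]

Answer: M ≅ ℤ/3 ⊕ ℤ/3 ⊕ ℤ/3 ⊕ ℤ/9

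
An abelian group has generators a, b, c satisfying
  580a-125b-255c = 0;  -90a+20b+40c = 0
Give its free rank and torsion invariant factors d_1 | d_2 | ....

Answer: M ≅ ℤ^1 ⊕ ℤ/5 ⊕ ℤ/10

Derivation:
rank_ℚ(R)=2; free=3−2=1
SNF(R) diag = [5, 10] → torsion [5, 10]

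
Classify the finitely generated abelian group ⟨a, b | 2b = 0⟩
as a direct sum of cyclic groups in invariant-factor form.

rank_ℚ(R)=1; free=2−1=1
SNF(R) diag = [2] → torsion [2]

Answer: M ≅ ℤ^1 ⊕ ℤ/2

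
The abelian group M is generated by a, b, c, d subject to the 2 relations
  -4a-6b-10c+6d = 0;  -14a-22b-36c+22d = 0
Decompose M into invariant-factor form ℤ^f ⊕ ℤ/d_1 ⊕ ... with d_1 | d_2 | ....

Answer: M ≅ ℤ^2 ⊕ ℤ/2 ⊕ ℤ/2

Derivation:
rank_ℚ(R)=2; free=4−2=2
SNF(R) diag = [2, 2] → torsion [2, 2]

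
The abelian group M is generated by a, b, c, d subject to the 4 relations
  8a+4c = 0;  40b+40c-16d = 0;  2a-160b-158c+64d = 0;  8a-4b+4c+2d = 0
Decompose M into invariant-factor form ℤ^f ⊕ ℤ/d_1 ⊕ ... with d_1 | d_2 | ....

Answer: M ≅ ℤ/2 ⊕ ℤ/2 ⊕ ℤ/4 ⊕ ℤ/8

Derivation:
rank_ℚ(R)=4; free=4−4=0
SNF(R) diag = [2, 2, 4, 8] → torsion [2, 2, 4, 8]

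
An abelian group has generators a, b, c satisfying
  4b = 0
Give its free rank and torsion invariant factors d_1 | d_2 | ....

Answer: M ≅ ℤ^2 ⊕ ℤ/4

Derivation:
rank_ℚ(R)=1; free=3−1=2
SNF(R) diag = [4] → torsion [4]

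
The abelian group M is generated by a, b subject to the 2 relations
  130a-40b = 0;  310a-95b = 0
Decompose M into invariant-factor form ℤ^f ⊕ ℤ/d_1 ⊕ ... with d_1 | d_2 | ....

rank_ℚ(R)=2; free=2−2=0
SNF(R) diag = [5, 10] → torsion [5, 10]

Answer: M ≅ ℤ/5 ⊕ ℤ/10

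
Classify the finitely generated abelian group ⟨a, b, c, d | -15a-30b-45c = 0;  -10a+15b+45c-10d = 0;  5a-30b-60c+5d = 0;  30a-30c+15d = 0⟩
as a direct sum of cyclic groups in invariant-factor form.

rank_ℚ(R)=4; free=4−4=0
SNF(R) diag = [5, 15, 15, 15] → torsion [5, 15, 15, 15]

Answer: M ≅ ℤ/5 ⊕ ℤ/15 ⊕ ℤ/15 ⊕ ℤ/15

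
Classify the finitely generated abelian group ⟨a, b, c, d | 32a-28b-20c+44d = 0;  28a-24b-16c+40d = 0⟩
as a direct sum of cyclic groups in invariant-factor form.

rank_ℚ(R)=2; free=4−2=2
SNF(R) diag = [4, 4] → torsion [4, 4]

Answer: M ≅ ℤ^2 ⊕ ℤ/4 ⊕ ℤ/4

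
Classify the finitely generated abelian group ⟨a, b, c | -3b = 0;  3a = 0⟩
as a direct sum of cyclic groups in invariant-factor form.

rank_ℚ(R)=2; free=3−2=1
SNF(R) diag = [3, 3] → torsion [3, 3]

Answer: M ≅ ℤ^1 ⊕ ℤ/3 ⊕ ℤ/3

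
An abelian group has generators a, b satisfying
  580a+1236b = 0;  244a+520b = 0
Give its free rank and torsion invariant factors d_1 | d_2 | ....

rank_ℚ(R)=2; free=2−2=0
SNF(R) diag = [4, 4] → torsion [4, 4]

Answer: M ≅ ℤ/4 ⊕ ℤ/4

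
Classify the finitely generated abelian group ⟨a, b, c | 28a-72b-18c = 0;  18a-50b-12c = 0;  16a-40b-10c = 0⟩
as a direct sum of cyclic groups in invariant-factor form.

Answer: M ≅ ℤ/2 ⊕ ℤ/2 ⊕ ℤ/4

Derivation:
rank_ℚ(R)=3; free=3−3=0
SNF(R) diag = [2, 2, 4] → torsion [2, 2, 4]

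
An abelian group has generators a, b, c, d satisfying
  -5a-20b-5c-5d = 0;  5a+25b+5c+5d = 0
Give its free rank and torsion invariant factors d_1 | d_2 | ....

Answer: M ≅ ℤ^2 ⊕ ℤ/5 ⊕ ℤ/5

Derivation:
rank_ℚ(R)=2; free=4−2=2
SNF(R) diag = [5, 5] → torsion [5, 5]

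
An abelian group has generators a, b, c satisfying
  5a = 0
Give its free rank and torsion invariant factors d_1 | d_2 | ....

Answer: M ≅ ℤ^2 ⊕ ℤ/5

Derivation:
rank_ℚ(R)=1; free=3−1=2
SNF(R) diag = [5] → torsion [5]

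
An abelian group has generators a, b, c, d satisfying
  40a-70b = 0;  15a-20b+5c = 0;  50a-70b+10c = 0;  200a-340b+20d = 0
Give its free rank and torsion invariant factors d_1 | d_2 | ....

rank_ℚ(R)=4; free=4−4=0
SNF(R) diag = [5, 10, 20, 20] → torsion [5, 10, 20, 20]

Answer: M ≅ ℤ/5 ⊕ ℤ/10 ⊕ ℤ/20 ⊕ ℤ/20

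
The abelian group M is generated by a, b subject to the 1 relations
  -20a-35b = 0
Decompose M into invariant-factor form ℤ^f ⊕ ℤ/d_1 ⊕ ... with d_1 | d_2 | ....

Answer: M ≅ ℤ^1 ⊕ ℤ/5

Derivation:
rank_ℚ(R)=1; free=2−1=1
SNF(R) diag = [5] → torsion [5]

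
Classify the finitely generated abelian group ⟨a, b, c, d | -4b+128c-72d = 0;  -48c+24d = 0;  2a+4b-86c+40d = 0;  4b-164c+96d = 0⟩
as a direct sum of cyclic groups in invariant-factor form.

Answer: M ≅ ℤ/2 ⊕ ℤ/4 ⊕ ℤ/12 ⊕ ℤ/24

Derivation:
rank_ℚ(R)=4; free=4−4=0
SNF(R) diag = [2, 4, 12, 24] → torsion [2, 4, 12, 24]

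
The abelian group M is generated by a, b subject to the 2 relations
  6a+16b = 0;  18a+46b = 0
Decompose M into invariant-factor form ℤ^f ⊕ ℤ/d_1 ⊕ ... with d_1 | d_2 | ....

rank_ℚ(R)=2; free=2−2=0
SNF(R) diag = [2, 6] → torsion [2, 6]

Answer: M ≅ ℤ/2 ⊕ ℤ/6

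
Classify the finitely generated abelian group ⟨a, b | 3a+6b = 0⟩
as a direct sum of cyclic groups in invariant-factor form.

Answer: M ≅ ℤ^1 ⊕ ℤ/3

Derivation:
rank_ℚ(R)=1; free=2−1=1
SNF(R) diag = [3] → torsion [3]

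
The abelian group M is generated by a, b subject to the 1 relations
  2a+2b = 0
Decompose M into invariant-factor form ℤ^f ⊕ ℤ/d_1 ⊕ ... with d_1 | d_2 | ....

rank_ℚ(R)=1; free=2−1=1
SNF(R) diag = [2] → torsion [2]

Answer: M ≅ ℤ^1 ⊕ ℤ/2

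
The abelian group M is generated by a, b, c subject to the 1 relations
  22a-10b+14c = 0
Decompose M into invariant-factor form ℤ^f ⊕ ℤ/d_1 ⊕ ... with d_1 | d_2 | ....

Answer: M ≅ ℤ^2 ⊕ ℤ/2

Derivation:
rank_ℚ(R)=1; free=3−1=2
SNF(R) diag = [2] → torsion [2]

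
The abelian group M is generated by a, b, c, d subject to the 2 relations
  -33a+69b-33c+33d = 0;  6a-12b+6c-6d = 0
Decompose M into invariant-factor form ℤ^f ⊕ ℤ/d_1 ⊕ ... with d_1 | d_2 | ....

rank_ℚ(R)=2; free=4−2=2
SNF(R) diag = [3, 6] → torsion [3, 6]

Answer: M ≅ ℤ^2 ⊕ ℤ/3 ⊕ ℤ/6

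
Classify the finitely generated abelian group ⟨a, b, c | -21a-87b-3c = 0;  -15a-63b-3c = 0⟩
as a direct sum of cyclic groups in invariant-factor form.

Answer: M ≅ ℤ^1 ⊕ ℤ/3 ⊕ ℤ/6

Derivation:
rank_ℚ(R)=2; free=3−2=1
SNF(R) diag = [3, 6] → torsion [3, 6]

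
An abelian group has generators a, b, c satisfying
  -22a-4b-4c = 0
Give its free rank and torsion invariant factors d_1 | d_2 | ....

Answer: M ≅ ℤ^2 ⊕ ℤ/2

Derivation:
rank_ℚ(R)=1; free=3−1=2
SNF(R) diag = [2] → torsion [2]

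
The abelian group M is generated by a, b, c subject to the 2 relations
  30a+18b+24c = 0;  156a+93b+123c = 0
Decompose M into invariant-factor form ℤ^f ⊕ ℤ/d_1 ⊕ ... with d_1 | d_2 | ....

Answer: M ≅ ℤ^1 ⊕ ℤ/3 ⊕ ℤ/6

Derivation:
rank_ℚ(R)=2; free=3−2=1
SNF(R) diag = [3, 6] → torsion [3, 6]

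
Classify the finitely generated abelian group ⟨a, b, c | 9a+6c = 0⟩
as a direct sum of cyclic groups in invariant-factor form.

Answer: M ≅ ℤ^2 ⊕ ℤ/3

Derivation:
rank_ℚ(R)=1; free=3−1=2
SNF(R) diag = [3] → torsion [3]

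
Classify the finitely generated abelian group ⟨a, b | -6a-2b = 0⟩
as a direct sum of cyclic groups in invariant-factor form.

Answer: M ≅ ℤ^1 ⊕ ℤ/2

Derivation:
rank_ℚ(R)=1; free=2−1=1
SNF(R) diag = [2] → torsion [2]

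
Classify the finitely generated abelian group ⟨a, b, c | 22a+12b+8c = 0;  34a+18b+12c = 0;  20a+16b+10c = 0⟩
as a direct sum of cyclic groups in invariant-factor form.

Answer: M ≅ ℤ/2 ⊕ ℤ/2 ⊕ ℤ/2

Derivation:
rank_ℚ(R)=3; free=3−3=0
SNF(R) diag = [2, 2, 2] → torsion [2, 2, 2]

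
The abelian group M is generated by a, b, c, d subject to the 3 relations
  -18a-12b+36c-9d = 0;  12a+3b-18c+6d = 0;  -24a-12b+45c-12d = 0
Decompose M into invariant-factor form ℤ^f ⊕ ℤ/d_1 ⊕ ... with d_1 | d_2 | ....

rank_ℚ(R)=3; free=4−3=1
SNF(R) diag = [3, 3, 9] → torsion [3, 3, 9]

Answer: M ≅ ℤ^1 ⊕ ℤ/3 ⊕ ℤ/3 ⊕ ℤ/9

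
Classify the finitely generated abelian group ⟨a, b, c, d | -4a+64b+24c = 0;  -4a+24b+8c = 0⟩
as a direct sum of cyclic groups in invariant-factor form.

Answer: M ≅ ℤ^2 ⊕ ℤ/4 ⊕ ℤ/8

Derivation:
rank_ℚ(R)=2; free=4−2=2
SNF(R) diag = [4, 8] → torsion [4, 8]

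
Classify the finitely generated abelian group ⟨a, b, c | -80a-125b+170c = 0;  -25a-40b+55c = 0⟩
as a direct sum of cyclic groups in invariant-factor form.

Answer: M ≅ ℤ^1 ⊕ ℤ/5 ⊕ ℤ/15

Derivation:
rank_ℚ(R)=2; free=3−2=1
SNF(R) diag = [5, 15] → torsion [5, 15]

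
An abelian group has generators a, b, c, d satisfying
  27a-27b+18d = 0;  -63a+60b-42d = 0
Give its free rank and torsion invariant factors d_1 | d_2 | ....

rank_ℚ(R)=2; free=4−2=2
SNF(R) diag = [3, 9] → torsion [3, 9]

Answer: M ≅ ℤ^2 ⊕ ℤ/3 ⊕ ℤ/9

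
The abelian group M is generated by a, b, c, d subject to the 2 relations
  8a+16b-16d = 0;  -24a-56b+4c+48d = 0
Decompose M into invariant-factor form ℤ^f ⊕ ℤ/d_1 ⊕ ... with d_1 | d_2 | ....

Answer: M ≅ ℤ^2 ⊕ ℤ/4 ⊕ ℤ/8

Derivation:
rank_ℚ(R)=2; free=4−2=2
SNF(R) diag = [4, 8] → torsion [4, 8]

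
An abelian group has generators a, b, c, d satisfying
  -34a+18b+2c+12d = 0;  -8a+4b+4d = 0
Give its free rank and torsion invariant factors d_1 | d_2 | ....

rank_ℚ(R)=2; free=4−2=2
SNF(R) diag = [2, 4] → torsion [2, 4]

Answer: M ≅ ℤ^2 ⊕ ℤ/2 ⊕ ℤ/4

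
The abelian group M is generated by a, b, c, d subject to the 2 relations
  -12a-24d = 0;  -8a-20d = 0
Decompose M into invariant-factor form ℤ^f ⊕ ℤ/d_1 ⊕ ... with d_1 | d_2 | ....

Answer: M ≅ ℤ^2 ⊕ ℤ/4 ⊕ ℤ/12

Derivation:
rank_ℚ(R)=2; free=4−2=2
SNF(R) diag = [4, 12] → torsion [4, 12]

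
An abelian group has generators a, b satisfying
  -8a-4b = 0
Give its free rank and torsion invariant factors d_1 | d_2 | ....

rank_ℚ(R)=1; free=2−1=1
SNF(R) diag = [4] → torsion [4]

Answer: M ≅ ℤ^1 ⊕ ℤ/4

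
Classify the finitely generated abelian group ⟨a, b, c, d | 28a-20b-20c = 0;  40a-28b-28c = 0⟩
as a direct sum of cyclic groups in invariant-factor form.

Answer: M ≅ ℤ^2 ⊕ ℤ/4 ⊕ ℤ/4

Derivation:
rank_ℚ(R)=2; free=4−2=2
SNF(R) diag = [4, 4] → torsion [4, 4]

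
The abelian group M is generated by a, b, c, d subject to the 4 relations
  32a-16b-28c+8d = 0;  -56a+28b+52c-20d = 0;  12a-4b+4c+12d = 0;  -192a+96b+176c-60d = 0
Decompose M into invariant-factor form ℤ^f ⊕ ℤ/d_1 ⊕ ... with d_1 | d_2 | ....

rank_ℚ(R)=4; free=4−4=0
SNF(R) diag = [4, 4, 4, 12] → torsion [4, 4, 4, 12]

Answer: M ≅ ℤ/4 ⊕ ℤ/4 ⊕ ℤ/4 ⊕ ℤ/12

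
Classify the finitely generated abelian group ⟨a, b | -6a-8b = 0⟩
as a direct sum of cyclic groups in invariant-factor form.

Answer: M ≅ ℤ^1 ⊕ ℤ/2

Derivation:
rank_ℚ(R)=1; free=2−1=1
SNF(R) diag = [2] → torsion [2]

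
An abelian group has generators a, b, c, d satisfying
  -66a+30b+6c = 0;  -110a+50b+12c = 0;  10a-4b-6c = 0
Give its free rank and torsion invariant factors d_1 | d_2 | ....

Answer: M ≅ ℤ^1 ⊕ ℤ/2 ⊕ ℤ/6 ⊕ ℤ/6

Derivation:
rank_ℚ(R)=3; free=4−3=1
SNF(R) diag = [2, 6, 6] → torsion [2, 6, 6]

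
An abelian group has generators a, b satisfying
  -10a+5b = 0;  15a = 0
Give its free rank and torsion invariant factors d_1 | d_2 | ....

rank_ℚ(R)=2; free=2−2=0
SNF(R) diag = [5, 15] → torsion [5, 15]

Answer: M ≅ ℤ/5 ⊕ ℤ/15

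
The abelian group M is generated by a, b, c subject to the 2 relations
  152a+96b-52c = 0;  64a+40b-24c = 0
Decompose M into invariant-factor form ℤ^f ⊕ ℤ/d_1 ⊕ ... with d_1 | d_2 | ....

Answer: M ≅ ℤ^1 ⊕ ℤ/4 ⊕ ℤ/8

Derivation:
rank_ℚ(R)=2; free=3−2=1
SNF(R) diag = [4, 8] → torsion [4, 8]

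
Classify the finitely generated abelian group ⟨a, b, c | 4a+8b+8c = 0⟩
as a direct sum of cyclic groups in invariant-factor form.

rank_ℚ(R)=1; free=3−1=2
SNF(R) diag = [4] → torsion [4]

Answer: M ≅ ℤ^2 ⊕ ℤ/4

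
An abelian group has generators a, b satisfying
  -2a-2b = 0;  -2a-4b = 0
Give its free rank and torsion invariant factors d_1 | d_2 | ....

Answer: M ≅ ℤ/2 ⊕ ℤ/2

Derivation:
rank_ℚ(R)=2; free=2−2=0
SNF(R) diag = [2, 2] → torsion [2, 2]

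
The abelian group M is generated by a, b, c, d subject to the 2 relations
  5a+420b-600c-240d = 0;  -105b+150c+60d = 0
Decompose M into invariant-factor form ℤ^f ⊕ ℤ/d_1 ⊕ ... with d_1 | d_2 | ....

Answer: M ≅ ℤ^2 ⊕ ℤ/5 ⊕ ℤ/15

Derivation:
rank_ℚ(R)=2; free=4−2=2
SNF(R) diag = [5, 15] → torsion [5, 15]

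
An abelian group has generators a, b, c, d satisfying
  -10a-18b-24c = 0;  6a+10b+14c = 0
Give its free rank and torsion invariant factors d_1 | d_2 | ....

rank_ℚ(R)=2; free=4−2=2
SNF(R) diag = [2, 2] → torsion [2, 2]

Answer: M ≅ ℤ^2 ⊕ ℤ/2 ⊕ ℤ/2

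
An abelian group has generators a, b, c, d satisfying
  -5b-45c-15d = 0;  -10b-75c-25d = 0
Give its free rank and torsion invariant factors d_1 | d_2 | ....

Answer: M ≅ ℤ^2 ⊕ ℤ/5 ⊕ ℤ/5

Derivation:
rank_ℚ(R)=2; free=4−2=2
SNF(R) diag = [5, 5] → torsion [5, 5]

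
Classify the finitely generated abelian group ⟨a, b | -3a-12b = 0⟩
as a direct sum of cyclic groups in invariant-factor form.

Answer: M ≅ ℤ^1 ⊕ ℤ/3

Derivation:
rank_ℚ(R)=1; free=2−1=1
SNF(R) diag = [3] → torsion [3]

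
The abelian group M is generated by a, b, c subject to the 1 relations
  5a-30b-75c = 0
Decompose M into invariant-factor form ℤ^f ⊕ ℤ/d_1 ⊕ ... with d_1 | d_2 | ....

rank_ℚ(R)=1; free=3−1=2
SNF(R) diag = [5] → torsion [5]

Answer: M ≅ ℤ^2 ⊕ ℤ/5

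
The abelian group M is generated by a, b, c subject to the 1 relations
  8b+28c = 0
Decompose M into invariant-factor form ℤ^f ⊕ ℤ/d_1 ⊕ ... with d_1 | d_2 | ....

Answer: M ≅ ℤ^2 ⊕ ℤ/4

Derivation:
rank_ℚ(R)=1; free=3−1=2
SNF(R) diag = [4] → torsion [4]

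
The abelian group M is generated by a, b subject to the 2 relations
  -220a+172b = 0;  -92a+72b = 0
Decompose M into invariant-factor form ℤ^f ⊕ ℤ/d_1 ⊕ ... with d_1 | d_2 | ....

rank_ℚ(R)=2; free=2−2=0
SNF(R) diag = [4, 4] → torsion [4, 4]

Answer: M ≅ ℤ/4 ⊕ ℤ/4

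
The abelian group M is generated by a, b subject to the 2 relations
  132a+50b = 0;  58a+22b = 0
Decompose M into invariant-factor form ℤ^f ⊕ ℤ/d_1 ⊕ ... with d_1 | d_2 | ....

Answer: M ≅ ℤ/2 ⊕ ℤ/2

Derivation:
rank_ℚ(R)=2; free=2−2=0
SNF(R) diag = [2, 2] → torsion [2, 2]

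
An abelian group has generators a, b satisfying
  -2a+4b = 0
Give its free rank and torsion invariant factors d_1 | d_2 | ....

rank_ℚ(R)=1; free=2−1=1
SNF(R) diag = [2] → torsion [2]

Answer: M ≅ ℤ^1 ⊕ ℤ/2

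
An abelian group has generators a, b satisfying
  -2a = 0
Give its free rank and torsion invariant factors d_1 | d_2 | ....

Answer: M ≅ ℤ^1 ⊕ ℤ/2

Derivation:
rank_ℚ(R)=1; free=2−1=1
SNF(R) diag = [2] → torsion [2]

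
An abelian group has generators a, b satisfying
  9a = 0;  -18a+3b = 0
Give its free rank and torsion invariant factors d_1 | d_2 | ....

Answer: M ≅ ℤ/3 ⊕ ℤ/9

Derivation:
rank_ℚ(R)=2; free=2−2=0
SNF(R) diag = [3, 9] → torsion [3, 9]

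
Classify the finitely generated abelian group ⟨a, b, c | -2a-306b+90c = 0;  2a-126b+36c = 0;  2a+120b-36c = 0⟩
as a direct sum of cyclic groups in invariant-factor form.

Answer: M ≅ ℤ/2 ⊕ ℤ/6 ⊕ ℤ/18

Derivation:
rank_ℚ(R)=3; free=3−3=0
SNF(R) diag = [2, 6, 18] → torsion [2, 6, 18]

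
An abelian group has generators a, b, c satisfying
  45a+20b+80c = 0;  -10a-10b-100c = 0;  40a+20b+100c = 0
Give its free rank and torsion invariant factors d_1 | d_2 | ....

rank_ℚ(R)=3; free=3−3=0
SNF(R) diag = [5, 10, 20] → torsion [5, 10, 20]

Answer: M ≅ ℤ/5 ⊕ ℤ/10 ⊕ ℤ/20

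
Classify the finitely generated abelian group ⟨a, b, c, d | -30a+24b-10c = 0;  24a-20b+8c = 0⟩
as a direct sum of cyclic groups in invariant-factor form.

rank_ℚ(R)=2; free=4−2=2
SNF(R) diag = [2, 4] → torsion [2, 4]

Answer: M ≅ ℤ^2 ⊕ ℤ/2 ⊕ ℤ/4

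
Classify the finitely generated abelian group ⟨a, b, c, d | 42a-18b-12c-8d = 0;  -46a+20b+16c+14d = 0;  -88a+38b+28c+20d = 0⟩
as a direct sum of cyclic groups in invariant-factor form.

Answer: M ≅ ℤ^1 ⊕ ℤ/2 ⊕ ℤ/2 ⊕ ℤ/6

Derivation:
rank_ℚ(R)=3; free=4−3=1
SNF(R) diag = [2, 2, 6] → torsion [2, 2, 6]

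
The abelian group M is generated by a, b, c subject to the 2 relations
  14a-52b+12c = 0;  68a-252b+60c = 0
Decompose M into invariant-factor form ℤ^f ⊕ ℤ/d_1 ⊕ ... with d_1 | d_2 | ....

rank_ℚ(R)=2; free=3−2=1
SNF(R) diag = [2, 4] → torsion [2, 4]

Answer: M ≅ ℤ^1 ⊕ ℤ/2 ⊕ ℤ/4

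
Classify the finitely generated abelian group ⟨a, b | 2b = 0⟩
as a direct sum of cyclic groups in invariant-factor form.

Answer: M ≅ ℤ^1 ⊕ ℤ/2

Derivation:
rank_ℚ(R)=1; free=2−1=1
SNF(R) diag = [2] → torsion [2]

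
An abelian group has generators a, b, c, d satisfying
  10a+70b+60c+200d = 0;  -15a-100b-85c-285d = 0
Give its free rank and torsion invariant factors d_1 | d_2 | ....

Answer: M ≅ ℤ^2 ⊕ ℤ/5 ⊕ ℤ/10

Derivation:
rank_ℚ(R)=2; free=4−2=2
SNF(R) diag = [5, 10] → torsion [5, 10]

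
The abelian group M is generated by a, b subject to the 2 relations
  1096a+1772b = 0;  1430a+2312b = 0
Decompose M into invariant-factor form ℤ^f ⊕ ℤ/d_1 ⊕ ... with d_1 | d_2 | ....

rank_ℚ(R)=2; free=2−2=0
SNF(R) diag = [2, 4] → torsion [2, 4]

Answer: M ≅ ℤ/2 ⊕ ℤ/4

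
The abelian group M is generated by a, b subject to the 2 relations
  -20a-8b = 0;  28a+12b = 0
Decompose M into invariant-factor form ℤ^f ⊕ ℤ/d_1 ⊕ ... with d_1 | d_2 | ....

rank_ℚ(R)=2; free=2−2=0
SNF(R) diag = [4, 4] → torsion [4, 4]

Answer: M ≅ ℤ/4 ⊕ ℤ/4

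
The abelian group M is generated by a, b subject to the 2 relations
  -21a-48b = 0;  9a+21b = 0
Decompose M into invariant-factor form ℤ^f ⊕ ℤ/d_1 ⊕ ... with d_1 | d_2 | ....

rank_ℚ(R)=2; free=2−2=0
SNF(R) diag = [3, 3] → torsion [3, 3]

Answer: M ≅ ℤ/3 ⊕ ℤ/3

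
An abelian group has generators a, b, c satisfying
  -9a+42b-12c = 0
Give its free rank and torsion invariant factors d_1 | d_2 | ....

rank_ℚ(R)=1; free=3−1=2
SNF(R) diag = [3] → torsion [3]

Answer: M ≅ ℤ^2 ⊕ ℤ/3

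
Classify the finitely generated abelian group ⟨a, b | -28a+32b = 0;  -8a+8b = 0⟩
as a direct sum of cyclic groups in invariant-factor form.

Answer: M ≅ ℤ/4 ⊕ ℤ/8

Derivation:
rank_ℚ(R)=2; free=2−2=0
SNF(R) diag = [4, 8] → torsion [4, 8]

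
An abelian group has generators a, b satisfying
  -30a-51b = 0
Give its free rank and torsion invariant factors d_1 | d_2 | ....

rank_ℚ(R)=1; free=2−1=1
SNF(R) diag = [3] → torsion [3]

Answer: M ≅ ℤ^1 ⊕ ℤ/3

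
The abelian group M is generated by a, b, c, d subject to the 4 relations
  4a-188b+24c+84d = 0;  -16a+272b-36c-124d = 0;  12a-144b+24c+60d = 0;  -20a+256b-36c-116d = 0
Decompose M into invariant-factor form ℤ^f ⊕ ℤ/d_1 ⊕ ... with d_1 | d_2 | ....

rank_ℚ(R)=4; free=4−4=0
SNF(R) diag = [4, 4, 12, 12] → torsion [4, 4, 12, 12]

Answer: M ≅ ℤ/4 ⊕ ℤ/4 ⊕ ℤ/12 ⊕ ℤ/12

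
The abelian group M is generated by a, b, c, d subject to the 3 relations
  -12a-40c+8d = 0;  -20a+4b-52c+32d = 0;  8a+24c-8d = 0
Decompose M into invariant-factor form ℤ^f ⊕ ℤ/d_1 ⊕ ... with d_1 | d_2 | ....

rank_ℚ(R)=3; free=4−3=1
SNF(R) diag = [4, 4, 8] → torsion [4, 4, 8]

Answer: M ≅ ℤ^1 ⊕ ℤ/4 ⊕ ℤ/4 ⊕ ℤ/8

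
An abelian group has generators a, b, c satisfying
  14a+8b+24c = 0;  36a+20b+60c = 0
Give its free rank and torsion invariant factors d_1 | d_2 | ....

rank_ℚ(R)=2; free=3−2=1
SNF(R) diag = [2, 4] → torsion [2, 4]

Answer: M ≅ ℤ^1 ⊕ ℤ/2 ⊕ ℤ/4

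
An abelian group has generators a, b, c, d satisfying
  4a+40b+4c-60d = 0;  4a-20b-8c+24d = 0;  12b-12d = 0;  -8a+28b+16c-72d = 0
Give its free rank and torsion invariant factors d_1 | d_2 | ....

rank_ℚ(R)=4; free=4−4=0
SNF(R) diag = [4, 12, 12, 36] → torsion [4, 12, 12, 36]

Answer: M ≅ ℤ/4 ⊕ ℤ/12 ⊕ ℤ/12 ⊕ ℤ/36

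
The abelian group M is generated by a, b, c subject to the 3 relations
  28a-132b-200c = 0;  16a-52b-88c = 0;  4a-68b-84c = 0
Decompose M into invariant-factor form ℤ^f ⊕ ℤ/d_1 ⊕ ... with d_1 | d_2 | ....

rank_ℚ(R)=3; free=3−3=0
SNF(R) diag = [4, 4, 12] → torsion [4, 4, 12]

Answer: M ≅ ℤ/4 ⊕ ℤ/4 ⊕ ℤ/12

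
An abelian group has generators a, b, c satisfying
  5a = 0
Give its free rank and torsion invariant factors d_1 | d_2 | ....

Answer: M ≅ ℤ^2 ⊕ ℤ/5

Derivation:
rank_ℚ(R)=1; free=3−1=2
SNF(R) diag = [5] → torsion [5]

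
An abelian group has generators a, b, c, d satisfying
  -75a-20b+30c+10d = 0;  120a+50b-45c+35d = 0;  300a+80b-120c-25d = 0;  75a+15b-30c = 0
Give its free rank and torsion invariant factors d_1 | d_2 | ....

Answer: M ≅ ℤ/5 ⊕ ℤ/15 ⊕ ℤ/15 ⊕ ℤ/15

Derivation:
rank_ℚ(R)=4; free=4−4=0
SNF(R) diag = [5, 15, 15, 15] → torsion [5, 15, 15, 15]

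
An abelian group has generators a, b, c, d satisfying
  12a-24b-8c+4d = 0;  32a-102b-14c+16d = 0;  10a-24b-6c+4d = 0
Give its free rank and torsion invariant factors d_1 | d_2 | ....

rank_ℚ(R)=3; free=4−3=1
SNF(R) diag = [2, 2, 4] → torsion [2, 2, 4]

Answer: M ≅ ℤ^1 ⊕ ℤ/2 ⊕ ℤ/2 ⊕ ℤ/4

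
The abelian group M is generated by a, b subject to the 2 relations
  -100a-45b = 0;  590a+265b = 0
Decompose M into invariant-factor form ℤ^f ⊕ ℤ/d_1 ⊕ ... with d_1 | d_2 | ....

Answer: M ≅ ℤ/5 ⊕ ℤ/10

Derivation:
rank_ℚ(R)=2; free=2−2=0
SNF(R) diag = [5, 10] → torsion [5, 10]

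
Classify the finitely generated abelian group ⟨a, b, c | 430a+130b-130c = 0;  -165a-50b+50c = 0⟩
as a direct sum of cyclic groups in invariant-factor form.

rank_ℚ(R)=2; free=3−2=1
SNF(R) diag = [5, 10] → torsion [5, 10]

Answer: M ≅ ℤ^1 ⊕ ℤ/5 ⊕ ℤ/10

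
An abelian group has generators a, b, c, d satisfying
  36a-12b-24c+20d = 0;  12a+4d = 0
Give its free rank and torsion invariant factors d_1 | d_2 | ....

Answer: M ≅ ℤ^2 ⊕ ℤ/4 ⊕ ℤ/12

Derivation:
rank_ℚ(R)=2; free=4−2=2
SNF(R) diag = [4, 12] → torsion [4, 12]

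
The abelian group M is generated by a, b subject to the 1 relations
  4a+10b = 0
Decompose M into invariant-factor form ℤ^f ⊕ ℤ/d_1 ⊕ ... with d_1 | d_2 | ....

Answer: M ≅ ℤ^1 ⊕ ℤ/2

Derivation:
rank_ℚ(R)=1; free=2−1=1
SNF(R) diag = [2] → torsion [2]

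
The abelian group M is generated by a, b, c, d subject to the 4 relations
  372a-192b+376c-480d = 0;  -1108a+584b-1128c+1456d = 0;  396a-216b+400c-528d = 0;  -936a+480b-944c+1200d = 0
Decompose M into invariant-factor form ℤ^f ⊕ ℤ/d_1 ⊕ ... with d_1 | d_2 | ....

Answer: M ≅ ℤ/4 ⊕ ℤ/8 ⊕ ℤ/24 ⊕ ℤ/48

Derivation:
rank_ℚ(R)=4; free=4−4=0
SNF(R) diag = [4, 8, 24, 48] → torsion [4, 8, 24, 48]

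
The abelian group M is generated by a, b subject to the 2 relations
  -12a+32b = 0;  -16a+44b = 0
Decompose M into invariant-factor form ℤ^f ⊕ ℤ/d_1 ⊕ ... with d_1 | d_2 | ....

Answer: M ≅ ℤ/4 ⊕ ℤ/4

Derivation:
rank_ℚ(R)=2; free=2−2=0
SNF(R) diag = [4, 4] → torsion [4, 4]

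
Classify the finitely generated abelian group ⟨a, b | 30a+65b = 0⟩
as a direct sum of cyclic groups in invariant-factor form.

rank_ℚ(R)=1; free=2−1=1
SNF(R) diag = [5] → torsion [5]

Answer: M ≅ ℤ^1 ⊕ ℤ/5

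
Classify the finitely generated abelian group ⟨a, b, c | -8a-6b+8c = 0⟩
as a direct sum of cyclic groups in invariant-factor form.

Answer: M ≅ ℤ^2 ⊕ ℤ/2

Derivation:
rank_ℚ(R)=1; free=3−1=2
SNF(R) diag = [2] → torsion [2]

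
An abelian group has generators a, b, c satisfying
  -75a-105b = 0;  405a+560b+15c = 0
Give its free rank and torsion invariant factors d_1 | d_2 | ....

rank_ℚ(R)=2; free=3−2=1
SNF(R) diag = [5, 15] → torsion [5, 15]

Answer: M ≅ ℤ^1 ⊕ ℤ/5 ⊕ ℤ/15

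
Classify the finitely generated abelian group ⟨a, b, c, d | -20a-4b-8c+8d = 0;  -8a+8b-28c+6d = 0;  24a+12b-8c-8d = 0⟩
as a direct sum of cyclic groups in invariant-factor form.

Answer: M ≅ ℤ^1 ⊕ ℤ/2 ⊕ ℤ/4 ⊕ ℤ/12

Derivation:
rank_ℚ(R)=3; free=4−3=1
SNF(R) diag = [2, 4, 12] → torsion [2, 4, 12]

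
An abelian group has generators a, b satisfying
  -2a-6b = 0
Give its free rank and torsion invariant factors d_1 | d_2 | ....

rank_ℚ(R)=1; free=2−1=1
SNF(R) diag = [2] → torsion [2]

Answer: M ≅ ℤ^1 ⊕ ℤ/2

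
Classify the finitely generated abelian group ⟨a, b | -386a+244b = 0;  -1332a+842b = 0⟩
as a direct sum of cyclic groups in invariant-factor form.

rank_ℚ(R)=2; free=2−2=0
SNF(R) diag = [2, 2] → torsion [2, 2]

Answer: M ≅ ℤ/2 ⊕ ℤ/2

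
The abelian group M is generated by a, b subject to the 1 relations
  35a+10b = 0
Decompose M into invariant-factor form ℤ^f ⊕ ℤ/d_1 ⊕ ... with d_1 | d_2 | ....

rank_ℚ(R)=1; free=2−1=1
SNF(R) diag = [5] → torsion [5]

Answer: M ≅ ℤ^1 ⊕ ℤ/5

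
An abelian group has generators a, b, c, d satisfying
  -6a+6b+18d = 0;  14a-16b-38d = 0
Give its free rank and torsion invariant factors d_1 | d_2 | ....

Answer: M ≅ ℤ^2 ⊕ ℤ/2 ⊕ ℤ/6

Derivation:
rank_ℚ(R)=2; free=4−2=2
SNF(R) diag = [2, 6] → torsion [2, 6]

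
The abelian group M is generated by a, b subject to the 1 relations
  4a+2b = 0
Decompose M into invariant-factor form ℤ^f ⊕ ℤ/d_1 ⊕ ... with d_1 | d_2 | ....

Answer: M ≅ ℤ^1 ⊕ ℤ/2

Derivation:
rank_ℚ(R)=1; free=2−1=1
SNF(R) diag = [2] → torsion [2]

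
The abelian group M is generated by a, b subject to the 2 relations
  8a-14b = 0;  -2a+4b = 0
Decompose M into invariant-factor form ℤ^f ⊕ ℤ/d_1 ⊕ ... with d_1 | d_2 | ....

Answer: M ≅ ℤ/2 ⊕ ℤ/2

Derivation:
rank_ℚ(R)=2; free=2−2=0
SNF(R) diag = [2, 2] → torsion [2, 2]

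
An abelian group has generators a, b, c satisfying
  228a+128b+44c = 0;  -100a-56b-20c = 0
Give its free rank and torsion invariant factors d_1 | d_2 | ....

rank_ℚ(R)=2; free=3−2=1
SNF(R) diag = [4, 8] → torsion [4, 8]

Answer: M ≅ ℤ^1 ⊕ ℤ/4 ⊕ ℤ/8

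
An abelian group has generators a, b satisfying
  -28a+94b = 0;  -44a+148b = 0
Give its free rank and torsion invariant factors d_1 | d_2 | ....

Answer: M ≅ ℤ/2 ⊕ ℤ/4

Derivation:
rank_ℚ(R)=2; free=2−2=0
SNF(R) diag = [2, 4] → torsion [2, 4]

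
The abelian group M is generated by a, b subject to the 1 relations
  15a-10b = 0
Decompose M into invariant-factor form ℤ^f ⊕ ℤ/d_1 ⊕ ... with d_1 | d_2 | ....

Answer: M ≅ ℤ^1 ⊕ ℤ/5

Derivation:
rank_ℚ(R)=1; free=2−1=1
SNF(R) diag = [5] → torsion [5]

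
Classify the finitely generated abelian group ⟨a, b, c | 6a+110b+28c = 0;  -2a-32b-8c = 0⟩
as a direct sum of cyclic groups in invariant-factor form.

rank_ℚ(R)=2; free=3−2=1
SNF(R) diag = [2, 2] → torsion [2, 2]

Answer: M ≅ ℤ^1 ⊕ ℤ/2 ⊕ ℤ/2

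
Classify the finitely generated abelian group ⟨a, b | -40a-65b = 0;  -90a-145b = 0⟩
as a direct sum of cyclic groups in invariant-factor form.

Answer: M ≅ ℤ/5 ⊕ ℤ/10

Derivation:
rank_ℚ(R)=2; free=2−2=0
SNF(R) diag = [5, 10] → torsion [5, 10]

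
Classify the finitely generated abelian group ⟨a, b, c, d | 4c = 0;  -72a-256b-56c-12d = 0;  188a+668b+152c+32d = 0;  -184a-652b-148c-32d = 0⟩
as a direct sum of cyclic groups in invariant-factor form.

Answer: M ≅ ℤ/4 ⊕ ℤ/4 ⊕ ℤ/4 ⊕ ℤ/4

Derivation:
rank_ℚ(R)=4; free=4−4=0
SNF(R) diag = [4, 4, 4, 4] → torsion [4, 4, 4, 4]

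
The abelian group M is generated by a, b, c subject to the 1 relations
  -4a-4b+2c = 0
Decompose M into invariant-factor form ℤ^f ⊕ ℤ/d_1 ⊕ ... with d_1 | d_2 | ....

rank_ℚ(R)=1; free=3−1=2
SNF(R) diag = [2] → torsion [2]

Answer: M ≅ ℤ^2 ⊕ ℤ/2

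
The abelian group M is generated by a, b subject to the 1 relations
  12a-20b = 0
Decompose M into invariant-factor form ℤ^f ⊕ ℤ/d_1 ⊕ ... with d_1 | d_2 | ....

Answer: M ≅ ℤ^1 ⊕ ℤ/4

Derivation:
rank_ℚ(R)=1; free=2−1=1
SNF(R) diag = [4] → torsion [4]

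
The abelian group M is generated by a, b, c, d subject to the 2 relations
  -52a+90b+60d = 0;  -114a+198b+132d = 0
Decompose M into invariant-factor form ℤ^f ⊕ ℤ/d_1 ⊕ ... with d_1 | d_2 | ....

Answer: M ≅ ℤ^2 ⊕ ℤ/2 ⊕ ℤ/6

Derivation:
rank_ℚ(R)=2; free=4−2=2
SNF(R) diag = [2, 6] → torsion [2, 6]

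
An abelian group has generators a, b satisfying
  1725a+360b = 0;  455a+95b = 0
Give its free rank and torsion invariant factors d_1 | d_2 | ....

rank_ℚ(R)=2; free=2−2=0
SNF(R) diag = [5, 15] → torsion [5, 15]

Answer: M ≅ ℤ/5 ⊕ ℤ/15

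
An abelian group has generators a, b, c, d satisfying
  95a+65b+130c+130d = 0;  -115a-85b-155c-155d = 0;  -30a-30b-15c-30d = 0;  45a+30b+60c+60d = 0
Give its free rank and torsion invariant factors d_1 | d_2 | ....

Answer: M ≅ ℤ/5 ⊕ ℤ/15 ⊕ ℤ/15 ⊕ ℤ/15

Derivation:
rank_ℚ(R)=4; free=4−4=0
SNF(R) diag = [5, 15, 15, 15] → torsion [5, 15, 15, 15]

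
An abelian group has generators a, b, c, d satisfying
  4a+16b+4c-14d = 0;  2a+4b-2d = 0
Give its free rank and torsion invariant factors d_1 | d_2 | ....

Answer: M ≅ ℤ^2 ⊕ ℤ/2 ⊕ ℤ/2

Derivation:
rank_ℚ(R)=2; free=4−2=2
SNF(R) diag = [2, 2] → torsion [2, 2]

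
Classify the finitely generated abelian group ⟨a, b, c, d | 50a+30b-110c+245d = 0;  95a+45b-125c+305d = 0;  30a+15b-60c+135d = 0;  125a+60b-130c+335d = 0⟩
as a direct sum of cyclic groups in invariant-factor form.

Answer: M ≅ ℤ/5 ⊕ ℤ/5 ⊕ ℤ/15 ⊕ ℤ/45

Derivation:
rank_ℚ(R)=4; free=4−4=0
SNF(R) diag = [5, 5, 15, 45] → torsion [5, 5, 15, 45]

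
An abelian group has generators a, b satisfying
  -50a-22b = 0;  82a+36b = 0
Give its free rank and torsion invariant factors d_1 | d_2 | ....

Answer: M ≅ ℤ/2 ⊕ ℤ/2

Derivation:
rank_ℚ(R)=2; free=2−2=0
SNF(R) diag = [2, 2] → torsion [2, 2]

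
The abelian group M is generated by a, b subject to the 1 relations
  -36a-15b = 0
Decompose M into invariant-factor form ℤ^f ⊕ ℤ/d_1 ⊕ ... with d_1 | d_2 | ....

rank_ℚ(R)=1; free=2−1=1
SNF(R) diag = [3] → torsion [3]

Answer: M ≅ ℤ^1 ⊕ ℤ/3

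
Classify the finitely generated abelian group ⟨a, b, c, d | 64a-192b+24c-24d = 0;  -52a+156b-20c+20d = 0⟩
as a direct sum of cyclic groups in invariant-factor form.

rank_ℚ(R)=2; free=4−2=2
SNF(R) diag = [4, 8] → torsion [4, 8]

Answer: M ≅ ℤ^2 ⊕ ℤ/4 ⊕ ℤ/8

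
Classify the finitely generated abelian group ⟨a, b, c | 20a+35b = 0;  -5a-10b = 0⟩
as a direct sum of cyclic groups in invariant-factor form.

Answer: M ≅ ℤ^1 ⊕ ℤ/5 ⊕ ℤ/5

Derivation:
rank_ℚ(R)=2; free=3−2=1
SNF(R) diag = [5, 5] → torsion [5, 5]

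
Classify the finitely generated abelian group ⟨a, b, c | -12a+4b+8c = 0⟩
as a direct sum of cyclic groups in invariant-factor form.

Answer: M ≅ ℤ^2 ⊕ ℤ/4

Derivation:
rank_ℚ(R)=1; free=3−1=2
SNF(R) diag = [4] → torsion [4]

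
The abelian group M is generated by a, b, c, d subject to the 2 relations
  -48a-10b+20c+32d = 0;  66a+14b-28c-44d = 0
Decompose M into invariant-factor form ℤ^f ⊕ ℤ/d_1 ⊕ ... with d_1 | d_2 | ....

Answer: M ≅ ℤ^2 ⊕ ℤ/2 ⊕ ℤ/2

Derivation:
rank_ℚ(R)=2; free=4−2=2
SNF(R) diag = [2, 2] → torsion [2, 2]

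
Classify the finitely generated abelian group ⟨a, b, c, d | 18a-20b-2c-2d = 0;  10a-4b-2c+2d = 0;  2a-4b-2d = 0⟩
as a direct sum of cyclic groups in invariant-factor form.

Answer: M ≅ ℤ^1 ⊕ ℤ/2 ⊕ ℤ/2 ⊕ ℤ/4

Derivation:
rank_ℚ(R)=3; free=4−3=1
SNF(R) diag = [2, 2, 4] → torsion [2, 2, 4]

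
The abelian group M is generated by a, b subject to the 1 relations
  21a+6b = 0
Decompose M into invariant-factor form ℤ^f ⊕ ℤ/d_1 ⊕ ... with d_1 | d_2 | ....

Answer: M ≅ ℤ^1 ⊕ ℤ/3

Derivation:
rank_ℚ(R)=1; free=2−1=1
SNF(R) diag = [3] → torsion [3]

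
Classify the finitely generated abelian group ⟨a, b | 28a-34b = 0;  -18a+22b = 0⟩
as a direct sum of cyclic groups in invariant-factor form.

rank_ℚ(R)=2; free=2−2=0
SNF(R) diag = [2, 2] → torsion [2, 2]

Answer: M ≅ ℤ/2 ⊕ ℤ/2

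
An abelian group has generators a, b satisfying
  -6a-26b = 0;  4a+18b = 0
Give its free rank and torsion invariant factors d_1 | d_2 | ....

rank_ℚ(R)=2; free=2−2=0
SNF(R) diag = [2, 2] → torsion [2, 2]

Answer: M ≅ ℤ/2 ⊕ ℤ/2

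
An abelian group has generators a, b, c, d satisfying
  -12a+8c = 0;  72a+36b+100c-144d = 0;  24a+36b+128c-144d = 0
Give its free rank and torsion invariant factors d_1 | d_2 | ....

rank_ℚ(R)=3; free=4−3=1
SNF(R) diag = [4, 12, 36] → torsion [4, 12, 36]

Answer: M ≅ ℤ^1 ⊕ ℤ/4 ⊕ ℤ/12 ⊕ ℤ/36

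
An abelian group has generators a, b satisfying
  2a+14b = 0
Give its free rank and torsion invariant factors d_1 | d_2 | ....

Answer: M ≅ ℤ^1 ⊕ ℤ/2

Derivation:
rank_ℚ(R)=1; free=2−1=1
SNF(R) diag = [2] → torsion [2]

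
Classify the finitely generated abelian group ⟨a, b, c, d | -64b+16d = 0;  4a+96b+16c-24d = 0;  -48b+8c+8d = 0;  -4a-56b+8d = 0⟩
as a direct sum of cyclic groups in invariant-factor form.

rank_ℚ(R)=4; free=4−4=0
SNF(R) diag = [4, 8, 8, 16] → torsion [4, 8, 8, 16]

Answer: M ≅ ℤ/4 ⊕ ℤ/8 ⊕ ℤ/8 ⊕ ℤ/16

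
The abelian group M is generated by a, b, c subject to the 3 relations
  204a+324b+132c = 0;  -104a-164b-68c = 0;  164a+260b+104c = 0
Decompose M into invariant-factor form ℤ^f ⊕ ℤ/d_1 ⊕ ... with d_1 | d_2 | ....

rank_ℚ(R)=3; free=3−3=0
SNF(R) diag = [4, 12, 12] → torsion [4, 12, 12]

Answer: M ≅ ℤ/4 ⊕ ℤ/12 ⊕ ℤ/12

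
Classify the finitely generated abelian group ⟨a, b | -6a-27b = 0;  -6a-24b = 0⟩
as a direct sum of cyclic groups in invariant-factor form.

rank_ℚ(R)=2; free=2−2=0
SNF(R) diag = [3, 6] → torsion [3, 6]

Answer: M ≅ ℤ/3 ⊕ ℤ/6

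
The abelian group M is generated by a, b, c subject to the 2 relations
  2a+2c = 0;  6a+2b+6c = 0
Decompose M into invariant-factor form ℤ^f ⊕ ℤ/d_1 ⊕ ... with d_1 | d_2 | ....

Answer: M ≅ ℤ^1 ⊕ ℤ/2 ⊕ ℤ/2

Derivation:
rank_ℚ(R)=2; free=3−2=1
SNF(R) diag = [2, 2] → torsion [2, 2]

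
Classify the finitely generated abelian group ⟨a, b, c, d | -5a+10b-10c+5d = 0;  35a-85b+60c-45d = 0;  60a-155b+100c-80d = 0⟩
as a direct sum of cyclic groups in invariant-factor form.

Answer: M ≅ ℤ^1 ⊕ ℤ/5 ⊕ ℤ/5 ⊕ ℤ/10

Derivation:
rank_ℚ(R)=3; free=4−3=1
SNF(R) diag = [5, 5, 10] → torsion [5, 5, 10]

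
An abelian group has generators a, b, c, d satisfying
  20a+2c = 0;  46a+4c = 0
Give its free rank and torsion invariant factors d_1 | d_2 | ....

rank_ℚ(R)=2; free=4−2=2
SNF(R) diag = [2, 6] → torsion [2, 6]

Answer: M ≅ ℤ^2 ⊕ ℤ/2 ⊕ ℤ/6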